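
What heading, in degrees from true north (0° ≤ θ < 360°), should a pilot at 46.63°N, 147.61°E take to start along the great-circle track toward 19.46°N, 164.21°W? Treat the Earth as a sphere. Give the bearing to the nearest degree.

Δλ = -164.21 − 147.61 = -311.82°; wrapped into (−180°, 180°]: 48.18°.
θ = atan2( sin Δλ · cos φ₂ , cos φ₁ · sin φ₂ − sin φ₁ · cos φ₂ · cos Δλ )
  = atan2(0.70267, -0.22825) = 107.995° → normalised to [0°, 360°): 107.995°.

108°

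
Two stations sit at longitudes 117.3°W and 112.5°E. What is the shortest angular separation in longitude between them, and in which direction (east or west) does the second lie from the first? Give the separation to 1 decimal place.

130.2° west

Raw difference: 112.5 − -117.3 = 229.8°.
Normalise into (−180°, 180°]: 229.8° − 360° = -130.2°.
Negative ⇒ the second point lies to the west; separation 130.2°.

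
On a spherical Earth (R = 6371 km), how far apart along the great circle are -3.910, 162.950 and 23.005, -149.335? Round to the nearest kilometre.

Δλ = -149.335 − 162.950 = -312.285°; wrapped into (−180°, 180°]: 47.715°.
Δφ = 23.005 − -3.910 = 26.915°.
a = sin²(Δφ/2) + cos φ₁ · cos φ₂ · sin²(Δλ/2) = 0.204390.
c = 2·atan2(√a, √(1−a)) = 0.93823 rad → d = 6371·c ≈ 5977.44 km.

5977 km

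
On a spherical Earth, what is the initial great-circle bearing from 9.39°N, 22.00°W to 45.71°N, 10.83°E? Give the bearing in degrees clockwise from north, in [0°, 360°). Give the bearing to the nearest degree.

Δλ = 10.83 − -22.00 = 32.83°.
θ = atan2( sin Δλ · cos φ₂ , cos φ₁ · sin φ₂ − sin φ₁ · cos φ₂ · cos Δλ )
  = atan2(0.37858, 0.61049) = 31.804° → normalised to [0°, 360°): 31.804°.

32°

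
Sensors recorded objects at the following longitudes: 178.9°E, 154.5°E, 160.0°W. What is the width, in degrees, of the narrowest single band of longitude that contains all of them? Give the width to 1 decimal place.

Sort the longitudes: -160.0°, +154.5°, +178.9°.
Eastward gaps between consecutive values (wrapping around): 314.5°, 24.4°, 21.1°.
Largest gap = 314.5° ⇒ minimal covering band is its complement: 360° − 314.5° = 45.5°.
Band runs from +154.5° eastward to -160.0°, crossing the antimeridian.

45.5°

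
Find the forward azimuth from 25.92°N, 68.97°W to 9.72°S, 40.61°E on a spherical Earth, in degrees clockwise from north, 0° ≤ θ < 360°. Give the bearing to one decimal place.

Δλ = 40.61 − -68.97 = 109.58°.
θ = atan2( sin Δλ · cos φ₂ , cos φ₁ · sin φ₂ − sin φ₁ · cos φ₂ · cos Δλ )
  = atan2(0.92865, -0.00747) = 90.461° → normalised to [0°, 360°): 90.461°.

90.5°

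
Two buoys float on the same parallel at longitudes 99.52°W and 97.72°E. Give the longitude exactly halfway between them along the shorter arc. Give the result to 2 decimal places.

Signed shortest Δλ from -99.52° to +97.72° is -162.76°.
Midpoint longitude = -99.52° + (-162.76°)/2 = -99.52° − 81.38° = -180.90°.
Normalise into (−180°, 180°]: +179.10°.
(The naïve average (-99.52 + +97.72)/2 = -0.9° is on the wrong side of the globe.)

179.10°E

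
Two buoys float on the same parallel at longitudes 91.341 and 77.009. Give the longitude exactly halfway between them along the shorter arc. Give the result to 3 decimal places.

+84.175°

Signed shortest Δλ from +91.341° to +77.009° is -14.332°.
Midpoint longitude = +91.341° + (-14.332°)/2 = +91.341° − 7.166° = +84.175°.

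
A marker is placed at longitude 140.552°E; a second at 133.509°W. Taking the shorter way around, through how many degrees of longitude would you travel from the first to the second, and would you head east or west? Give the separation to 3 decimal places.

Raw difference: -133.509 − 140.552 = -274.061°.
Normalise into (−180°, 180°]: -274.061° + 360° = 85.939°.
Positive ⇒ the second point lies to the east; separation 85.939°.

85.939° east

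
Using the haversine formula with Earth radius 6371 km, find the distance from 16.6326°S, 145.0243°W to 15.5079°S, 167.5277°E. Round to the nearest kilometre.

Δλ = 167.5277 − -145.0243 = 312.5520°; wrapped into (−180°, 180°]: -47.4480°.
Δφ = -15.5079 − -16.6326 = 1.1247°.
a = sin²(Δφ/2) + cos φ₁ · cos φ₂ · sin²(Δλ/2) = 0.149548.
c = 2·atan2(√a, √(1−a)) = 0.79413 rad → d = 6371·c ≈ 5059.41 km.

5059 km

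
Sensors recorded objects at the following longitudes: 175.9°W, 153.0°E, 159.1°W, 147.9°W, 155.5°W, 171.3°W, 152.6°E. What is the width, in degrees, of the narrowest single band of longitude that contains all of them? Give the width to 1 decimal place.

Sort the longitudes: -175.9°, -171.3°, -159.1°, -155.5°, -147.9°, +152.6°, +153.0°.
Eastward gaps between consecutive values (wrapping around): 4.6°, 12.2°, 3.6°, 7.6°, 300.5°, 0.4°, 31.1°.
Largest gap = 300.5° ⇒ minimal covering band is its complement: 360° − 300.5° = 59.5°.
Band runs from +152.6° eastward to -147.9°, crossing the antimeridian.

59.5°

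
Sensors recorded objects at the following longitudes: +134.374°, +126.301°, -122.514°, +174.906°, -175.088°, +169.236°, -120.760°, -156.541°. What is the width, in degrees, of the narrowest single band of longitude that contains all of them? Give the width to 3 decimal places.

112.939°

Sort the longitudes: -175.088°, -156.541°, -122.514°, -120.760°, +126.301°, +134.374°, +169.236°, +174.906°.
Eastward gaps between consecutive values (wrapping around): 18.547°, 34.027°, 1.754°, 247.061°, 8.073°, 34.862°, 5.670°, 10.006°.
Largest gap = 247.061° ⇒ minimal covering band is its complement: 360° − 247.061° = 112.939°.
Band runs from +126.301° eastward to -120.760°, crossing the antimeridian.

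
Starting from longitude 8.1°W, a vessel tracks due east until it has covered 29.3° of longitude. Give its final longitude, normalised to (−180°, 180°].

Start at -8.1°; shift +29.3° → +21.2°.
+21.2° already lies in (−180°, 180°].

21.2°E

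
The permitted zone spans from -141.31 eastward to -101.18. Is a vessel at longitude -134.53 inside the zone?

Yes

Band width going east from -141.31° to -101.18°: ((-101.18 − -141.31) mod 360) = 40.13°.
Offset of -134.53° east of the west edge: ((-134.53 − -141.31) mod 360) = 6.78°.
6.78° ≤ 40.13° ⇒ inside.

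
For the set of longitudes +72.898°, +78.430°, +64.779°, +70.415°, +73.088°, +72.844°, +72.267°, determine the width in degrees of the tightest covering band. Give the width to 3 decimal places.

13.651°

Sort the longitudes: +64.779°, +70.415°, +72.267°, +72.844°, +72.898°, +73.088°, +78.430°.
Eastward gaps between consecutive values (wrapping around): 5.636°, 1.852°, 0.577°, 0.054°, 0.190°, 5.342°, 346.349°.
Largest gap = 346.349° ⇒ minimal covering band is its complement: 360° − 346.349° = 13.651°.
Band runs from +64.779° eastward to +78.430°.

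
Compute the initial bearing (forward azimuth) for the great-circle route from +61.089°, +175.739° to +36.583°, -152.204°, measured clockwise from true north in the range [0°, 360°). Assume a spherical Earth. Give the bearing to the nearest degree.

126°

Δλ = -152.204 − 175.739 = -327.943°; wrapped into (−180°, 180°]: 32.057°.
θ = atan2( sin Δλ · cos φ₂ , cos φ₁ · sin φ₂ − sin φ₁ · cos φ₂ · cos Δλ )
  = atan2(0.42620, -0.30761) = 125.820° → normalised to [0°, 360°): 125.820°.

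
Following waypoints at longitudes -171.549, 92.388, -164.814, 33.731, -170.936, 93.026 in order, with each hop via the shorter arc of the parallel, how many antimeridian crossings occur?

Leg 1: -171.549° → +92.388°, shortest Δλ = -96.063° (west) — crosses 180°.
Leg 2: +92.388° → -164.814°, shortest Δλ = 102.798° (east) — crosses 180°.
Leg 3: -164.814° → +33.731°, shortest Δλ = -161.455° (west) — crosses 180°.
Leg 4: +33.731° → -170.936°, shortest Δλ = 155.333° (east) — crosses 180°.
Leg 5: -170.936° → +93.026°, shortest Δλ = -96.038° (west) — crosses 180°.
Total crossings: 5.

5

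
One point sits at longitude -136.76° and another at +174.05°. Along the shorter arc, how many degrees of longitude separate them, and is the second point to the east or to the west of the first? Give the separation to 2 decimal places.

49.19° west

Raw difference: 174.05 − -136.76 = 310.81°.
Normalise into (−180°, 180°]: 310.81° − 360° = -49.19°.
Negative ⇒ the second point lies to the west; separation 49.19°.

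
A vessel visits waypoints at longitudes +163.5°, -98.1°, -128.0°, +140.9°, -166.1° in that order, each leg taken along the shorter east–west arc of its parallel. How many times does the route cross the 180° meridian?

Leg 1: +163.5° → -98.1°, shortest Δλ = 98.4° (east) — crosses 180°.
Leg 2: -98.1° → -128.0°, shortest Δλ = -29.9° (west) — does not cross 180°.
Leg 3: -128.0° → +140.9°, shortest Δλ = -91.1° (west) — crosses 180°.
Leg 4: +140.9° → -166.1°, shortest Δλ = 53.0° (east) — crosses 180°.
Total crossings: 3.

3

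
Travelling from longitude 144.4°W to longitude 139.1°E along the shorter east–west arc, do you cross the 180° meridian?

Yes

Naïve |139.1 − -144.4| = 283.5° > 180°, so the shorter arc goes the other way round — across 180°.
Signed shortest Δλ = ((139.1 − -144.4 + 180) mod 360) − 180 = -76.5°.
Going west by 76.5° from -144.4° passes through 180° before reaching +139.1°.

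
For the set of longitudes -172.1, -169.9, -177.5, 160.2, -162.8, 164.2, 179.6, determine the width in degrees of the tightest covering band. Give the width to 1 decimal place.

Sort the longitudes: -177.5°, -172.1°, -169.9°, -162.8°, +160.2°, +164.2°, +179.6°.
Eastward gaps between consecutive values (wrapping around): 5.4°, 2.2°, 7.1°, 323.0°, 4.0°, 15.4°, 2.9°.
Largest gap = 323.0° ⇒ minimal covering band is its complement: 360° − 323.0° = 37.0°.
Band runs from +160.2° eastward to -162.8°, crossing the antimeridian.

37.0°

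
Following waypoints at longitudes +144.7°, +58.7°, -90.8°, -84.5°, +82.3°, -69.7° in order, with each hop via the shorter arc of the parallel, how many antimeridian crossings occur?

0

Leg 1: +144.7° → +58.7°, shortest Δλ = -86.0° (west) — does not cross 180°.
Leg 2: +58.7° → -90.8°, shortest Δλ = -149.5° (west) — does not cross 180°.
Leg 3: -90.8° → -84.5°, shortest Δλ = 6.3° (east) — does not cross 180°.
Leg 4: -84.5° → +82.3°, shortest Δλ = 166.8° (east) — does not cross 180°.
Leg 5: +82.3° → -69.7°, shortest Δλ = -152.0° (west) — does not cross 180°.
Total crossings: 0.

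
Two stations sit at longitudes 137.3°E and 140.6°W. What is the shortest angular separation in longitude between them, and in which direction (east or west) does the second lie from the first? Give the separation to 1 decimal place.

Raw difference: -140.6 − 137.3 = -277.9°.
Normalise into (−180°, 180°]: -277.9° + 360° = 82.1°.
Positive ⇒ the second point lies to the east; separation 82.1°.

82.1° east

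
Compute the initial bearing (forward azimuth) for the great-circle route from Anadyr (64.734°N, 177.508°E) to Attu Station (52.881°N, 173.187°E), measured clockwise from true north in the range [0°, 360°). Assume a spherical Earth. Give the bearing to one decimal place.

192.6°

Δλ = 173.187 − 177.508 = -4.321°.
θ = atan2( sin Δλ · cos φ₂ , cos φ₁ · sin φ₂ − sin φ₁ · cos φ₂ · cos Δλ )
  = atan2(-0.04547, -0.20385) = -167.426° → normalised to [0°, 360°): 192.574°.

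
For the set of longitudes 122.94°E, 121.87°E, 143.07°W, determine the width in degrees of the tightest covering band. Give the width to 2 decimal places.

Sort the longitudes: -143.07°, +121.87°, +122.94°.
Eastward gaps between consecutive values (wrapping around): 264.94°, 1.07°, 93.99°.
Largest gap = 264.94° ⇒ minimal covering band is its complement: 360° − 264.94° = 95.06°.
Band runs from +121.87° eastward to -143.07°, crossing the antimeridian.

95.06°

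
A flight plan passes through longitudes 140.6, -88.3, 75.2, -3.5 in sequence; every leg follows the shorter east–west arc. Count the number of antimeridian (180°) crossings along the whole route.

1

Leg 1: +140.6° → -88.3°, shortest Δλ = 131.1° (east) — crosses 180°.
Leg 2: -88.3° → +75.2°, shortest Δλ = 163.5° (east) — does not cross 180°.
Leg 3: +75.2° → -3.5°, shortest Δλ = -78.7° (west) — does not cross 180°.
Total crossings: 1.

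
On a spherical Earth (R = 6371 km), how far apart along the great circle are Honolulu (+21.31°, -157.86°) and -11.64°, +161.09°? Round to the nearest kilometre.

Δλ = 161.09 − -157.86 = 318.95°; wrapped into (−180°, 180°]: -41.05°.
Δφ = -11.64 − 21.31 = -32.95°.
a = sin²(Δφ/2) + cos φ₁ · cos φ₂ · sin²(Δλ/2) = 0.192598.
c = 2·atan2(√a, √(1−a)) = 0.90866 rad → d = 6371·c ≈ 5789.07 km.

5789 km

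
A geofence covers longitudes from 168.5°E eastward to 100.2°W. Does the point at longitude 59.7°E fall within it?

Band width going east from +168.5° to -100.2°: ((-100.2 − 168.5) mod 360) = 91.3°.
Offset of +59.7° east of the west edge: ((59.7 − 168.5) mod 360) = 251.2°.
251.2° > 91.3° ⇒ outside.

No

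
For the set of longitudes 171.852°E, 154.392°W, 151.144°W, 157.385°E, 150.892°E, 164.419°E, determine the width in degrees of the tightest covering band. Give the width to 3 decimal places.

57.964°

Sort the longitudes: -154.392°, -151.144°, +150.892°, +157.385°, +164.419°, +171.852°.
Eastward gaps between consecutive values (wrapping around): 3.248°, 302.036°, 6.493°, 7.034°, 7.433°, 33.756°.
Largest gap = 302.036° ⇒ minimal covering band is its complement: 360° − 302.036° = 57.964°.
Band runs from +150.892° eastward to -151.144°, crossing the antimeridian.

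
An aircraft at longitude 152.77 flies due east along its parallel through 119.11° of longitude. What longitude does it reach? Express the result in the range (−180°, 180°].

-88.12°

Start at +152.77°; shift +119.11° → +271.88°.
+271.88° lies outside (−180°, 180°]; subtract 360° → -88.12°.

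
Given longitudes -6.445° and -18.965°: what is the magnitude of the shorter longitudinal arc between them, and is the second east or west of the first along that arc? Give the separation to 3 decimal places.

Raw difference: -18.965 − -6.445 = -12.52°.
Normalise into (−180°, 180°]: -12.52° stays -12.52°.
Negative ⇒ the second point lies to the west; separation 12.520°.

12.520° west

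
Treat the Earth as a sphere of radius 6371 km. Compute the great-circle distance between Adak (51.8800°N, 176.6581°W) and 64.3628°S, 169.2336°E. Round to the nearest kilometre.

12983 km

Δλ = 169.2336 − -176.6581 = 345.8917°; wrapped into (−180°, 180°]: -14.1083°.
Δφ = -64.3628 − 51.8800 = -116.2428°.
a = sin²(Δφ/2) + cos φ₁ · cos φ₂ · sin²(Δλ/2) = 0.725116.
c = 2·atan2(√a, √(1−a)) = 2.03782 rad → d = 6371·c ≈ 12982.96 km.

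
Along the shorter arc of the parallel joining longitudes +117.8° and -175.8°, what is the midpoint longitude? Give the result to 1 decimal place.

+151.0°

Signed shortest Δλ from +117.8° to -175.8° is +66.4°.
Midpoint longitude = +117.8° + (+66.4°)/2 = +117.8° + 33.2° = +151.0°.
(The naïve average (+117.8 + -175.8)/2 = -29.0° is on the wrong side of the globe.)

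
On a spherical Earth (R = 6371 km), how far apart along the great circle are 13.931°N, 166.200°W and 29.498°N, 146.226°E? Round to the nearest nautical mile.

Δλ = 146.226 − -166.200 = 312.426°; wrapped into (−180°, 180°]: -47.574°.
Δφ = 29.498 − 13.931 = 15.567°.
a = sin²(Δφ/2) + cos φ₁ · cos φ₂ · sin²(Δλ/2) = 0.155770.
c = 2·atan2(√a, √(1−a)) = 0.81143 rad → d = 6371·c ≈ 5169.64 km ≈ 2791.38 nmi.

2791 nmi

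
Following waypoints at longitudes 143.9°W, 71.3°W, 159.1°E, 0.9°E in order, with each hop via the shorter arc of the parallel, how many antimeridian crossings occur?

Leg 1: -143.9° → -71.3°, shortest Δλ = 72.6° (east) — does not cross 180°.
Leg 2: -71.3° → +159.1°, shortest Δλ = -129.6° (west) — crosses 180°.
Leg 3: +159.1° → +0.9°, shortest Δλ = -158.2° (west) — does not cross 180°.
Total crossings: 1.

1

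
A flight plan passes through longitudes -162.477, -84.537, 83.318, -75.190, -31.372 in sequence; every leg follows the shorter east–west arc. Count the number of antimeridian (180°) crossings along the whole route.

0

Leg 1: -162.477° → -84.537°, shortest Δλ = 77.94° (east) — does not cross 180°.
Leg 2: -84.537° → +83.318°, shortest Δλ = 167.855° (east) — does not cross 180°.
Leg 3: +83.318° → -75.190°, shortest Δλ = -158.508° (west) — does not cross 180°.
Leg 4: -75.190° → -31.372°, shortest Δλ = 43.818° (east) — does not cross 180°.
Total crossings: 0.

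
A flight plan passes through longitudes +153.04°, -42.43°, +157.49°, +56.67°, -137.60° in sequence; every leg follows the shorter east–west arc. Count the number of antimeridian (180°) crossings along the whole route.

Leg 1: +153.04° → -42.43°, shortest Δλ = 164.53° (east) — crosses 180°.
Leg 2: -42.43° → +157.49°, shortest Δλ = -160.08° (west) — crosses 180°.
Leg 3: +157.49° → +56.67°, shortest Δλ = -100.82° (west) — does not cross 180°.
Leg 4: +56.67° → -137.60°, shortest Δλ = 165.73° (east) — crosses 180°.
Total crossings: 3.

3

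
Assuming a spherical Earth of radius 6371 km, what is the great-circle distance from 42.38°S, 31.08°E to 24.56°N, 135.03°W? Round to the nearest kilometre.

Δλ = -135.03 − 31.08 = -166.11°.
Δφ = 24.56 − -42.38 = 66.94°.
a = sin²(Δφ/2) + cos φ₁ · cos φ₂ · sin²(Δλ/2) = 0.966188.
c = 2·atan2(√a, √(1−a)) = 2.77173 rad → d = 6371·c ≈ 17658.68 km.

17659 km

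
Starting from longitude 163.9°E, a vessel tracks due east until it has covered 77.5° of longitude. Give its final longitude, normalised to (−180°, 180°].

Start at +163.9°; shift +77.5° → +241.4°.
+241.4° lies outside (−180°, 180°]; subtract 360° → -118.6°.

118.6°W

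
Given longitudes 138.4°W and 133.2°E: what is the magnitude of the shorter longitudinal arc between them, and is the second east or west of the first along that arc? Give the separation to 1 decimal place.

88.4° west

Raw difference: 133.2 − -138.4 = 271.6°.
Normalise into (−180°, 180°]: 271.6° − 360° = -88.4°.
Negative ⇒ the second point lies to the west; separation 88.4°.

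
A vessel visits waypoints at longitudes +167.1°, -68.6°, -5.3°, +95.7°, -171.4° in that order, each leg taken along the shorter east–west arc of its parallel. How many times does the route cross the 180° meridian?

2

Leg 1: +167.1° → -68.6°, shortest Δλ = 124.3° (east) — crosses 180°.
Leg 2: -68.6° → -5.3°, shortest Δλ = 63.3° (east) — does not cross 180°.
Leg 3: -5.3° → +95.7°, shortest Δλ = 101.0° (east) — does not cross 180°.
Leg 4: +95.7° → -171.4°, shortest Δλ = 92.9° (east) — crosses 180°.
Total crossings: 2.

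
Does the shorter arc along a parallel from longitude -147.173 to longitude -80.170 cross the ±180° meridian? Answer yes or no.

Signed shortest Δλ = ((-80.170 − -147.173 + 180) mod 360) − 180 = 67.003°.
Going east by 67.003° from -147.173° reaches -80.170° without touching 180°.

No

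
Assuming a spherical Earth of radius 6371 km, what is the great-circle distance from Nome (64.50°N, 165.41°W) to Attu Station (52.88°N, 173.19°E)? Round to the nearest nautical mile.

957 nmi

Δλ = 173.19 − -165.41 = 338.60°; wrapped into (−180°, 180°]: -21.40°.
Δφ = 52.88 − 64.50 = -11.62°.
a = sin²(Δφ/2) + cos φ₁ · cos φ₂ · sin²(Δλ/2) = 0.019204.
c = 2·atan2(√a, √(1−a)) = 0.27805 rad → d = 6371·c ≈ 1771.45 km ≈ 956.51 nmi.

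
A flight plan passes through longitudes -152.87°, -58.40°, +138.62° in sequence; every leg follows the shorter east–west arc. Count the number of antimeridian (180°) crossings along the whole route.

1

Leg 1: -152.87° → -58.40°, shortest Δλ = 94.47° (east) — does not cross 180°.
Leg 2: -58.40° → +138.62°, shortest Δλ = -162.98° (west) — crosses 180°.
Total crossings: 1.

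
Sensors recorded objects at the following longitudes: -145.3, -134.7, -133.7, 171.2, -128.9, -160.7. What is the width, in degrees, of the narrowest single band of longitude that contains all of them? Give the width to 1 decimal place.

59.9°

Sort the longitudes: -160.7°, -145.3°, -134.7°, -133.7°, -128.9°, +171.2°.
Eastward gaps between consecutive values (wrapping around): 15.4°, 10.6°, 1.0°, 4.8°, 300.1°, 28.1°.
Largest gap = 300.1° ⇒ minimal covering band is its complement: 360° − 300.1° = 59.9°.
Band runs from +171.2° eastward to -128.9°, crossing the antimeridian.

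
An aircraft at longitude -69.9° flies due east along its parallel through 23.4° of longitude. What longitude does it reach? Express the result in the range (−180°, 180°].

Start at -69.9°; shift +23.4° → -46.5°.
-46.5° already lies in (−180°, 180°].

-46.5°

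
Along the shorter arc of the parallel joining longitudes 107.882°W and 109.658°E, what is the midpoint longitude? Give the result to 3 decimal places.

179.112°W

Signed shortest Δλ from -107.882° to +109.658° is -142.460°.
Midpoint longitude = -107.882° + (-142.460°)/2 = -107.882° − 71.230° = -179.112°.
(The naïve average (-107.882 + +109.658)/2 = 0.888° is on the wrong side of the globe.)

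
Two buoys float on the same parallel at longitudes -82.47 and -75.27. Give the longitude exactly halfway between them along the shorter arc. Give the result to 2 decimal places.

Signed shortest Δλ from -82.47° to -75.27° is +7.20°.
Midpoint longitude = -82.47° + (+7.20°)/2 = -82.47° + 3.60° = -78.87°.

-78.87°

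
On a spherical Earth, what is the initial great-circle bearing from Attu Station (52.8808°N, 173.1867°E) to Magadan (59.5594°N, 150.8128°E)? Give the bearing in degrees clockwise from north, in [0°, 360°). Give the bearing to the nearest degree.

307°

Δλ = 150.8128 − 173.1867 = -22.3739°.
θ = atan2( sin Δλ · cos φ₂ , cos φ₁ · sin φ₂ − sin φ₁ · cos φ₂ · cos Δλ )
  = atan2(-0.19285, 0.14671) = -52.738° → normalised to [0°, 360°): 307.262°.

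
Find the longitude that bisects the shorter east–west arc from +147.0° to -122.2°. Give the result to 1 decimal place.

Signed shortest Δλ from +147.0° to -122.2° is +90.8°.
Midpoint longitude = +147.0° + (+90.8°)/2 = +147.0° + 45.4° = +192.4°.
Normalise into (−180°, 180°]: -167.6°.
(The naïve average (+147.0 + -122.2)/2 = 12.4° is on the wrong side of the globe.)

-167.6°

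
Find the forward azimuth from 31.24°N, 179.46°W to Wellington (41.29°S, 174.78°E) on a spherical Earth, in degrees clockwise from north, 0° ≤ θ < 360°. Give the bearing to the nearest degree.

185°

Δλ = 174.78 − -179.46 = 354.24°; wrapped into (−180°, 180°]: -5.76°.
θ = atan2( sin Δλ · cos φ₂ , cos φ₁ · sin φ₂ − sin φ₁ · cos φ₂ · cos Δλ )
  = atan2(-0.07541, -0.95191) = -175.471° → normalised to [0°, 360°): 184.529°.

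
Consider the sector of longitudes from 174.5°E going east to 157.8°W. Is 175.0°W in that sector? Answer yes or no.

Yes

Band width going east from +174.5° to -157.8°: ((-157.8 − 174.5) mod 360) = 27.7°.
Offset of -175.0° east of the west edge: ((-175.0 − 174.5) mod 360) = 10.5°.
10.5° ≤ 27.7° ⇒ inside.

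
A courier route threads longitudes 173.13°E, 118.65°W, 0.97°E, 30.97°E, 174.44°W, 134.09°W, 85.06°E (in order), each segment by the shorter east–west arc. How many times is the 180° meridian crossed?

3

Leg 1: +173.13° → -118.65°, shortest Δλ = 68.22° (east) — crosses 180°.
Leg 2: -118.65° → +0.97°, shortest Δλ = 119.62° (east) — does not cross 180°.
Leg 3: +0.97° → +30.97°, shortest Δλ = 30.0° (east) — does not cross 180°.
Leg 4: +30.97° → -174.44°, shortest Δλ = 154.59° (east) — crosses 180°.
Leg 5: -174.44° → -134.09°, shortest Δλ = 40.35° (east) — does not cross 180°.
Leg 6: -134.09° → +85.06°, shortest Δλ = -140.85° (west) — crosses 180°.
Total crossings: 3.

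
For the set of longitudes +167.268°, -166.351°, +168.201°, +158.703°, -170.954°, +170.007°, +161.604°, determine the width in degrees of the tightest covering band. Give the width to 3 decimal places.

34.946°

Sort the longitudes: -170.954°, -166.351°, +158.703°, +161.604°, +167.268°, +168.201°, +170.007°.
Eastward gaps between consecutive values (wrapping around): 4.603°, 325.054°, 2.901°, 5.664°, 0.933°, 1.806°, 19.039°.
Largest gap = 325.054° ⇒ minimal covering band is its complement: 360° − 325.054° = 34.946°.
Band runs from +158.703° eastward to -166.351°, crossing the antimeridian.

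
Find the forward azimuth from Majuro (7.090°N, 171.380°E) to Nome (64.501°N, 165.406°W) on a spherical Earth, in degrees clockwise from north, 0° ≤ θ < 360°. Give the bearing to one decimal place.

11.3°

Δλ = -165.406 − 171.380 = -336.786°; wrapped into (−180°, 180°]: 23.214°.
θ = atan2( sin Δλ · cos φ₂ , cos φ₁ · sin φ₂ − sin φ₁ · cos φ₂ · cos Δλ )
  = atan2(0.16969, 0.84686) = 11.330° → normalised to [0°, 360°): 11.330°.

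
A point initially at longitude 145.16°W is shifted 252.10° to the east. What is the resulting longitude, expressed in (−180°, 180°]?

106.94°E

Start at -145.16°; shift +252.10° → +106.94°.
+106.94° already lies in (−180°, 180°].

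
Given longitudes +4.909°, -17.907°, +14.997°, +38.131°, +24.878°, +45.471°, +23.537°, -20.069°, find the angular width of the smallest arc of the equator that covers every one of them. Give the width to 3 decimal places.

65.540°

Sort the longitudes: -20.069°, -17.907°, +4.909°, +14.997°, +23.537°, +24.878°, +38.131°, +45.471°.
Eastward gaps between consecutive values (wrapping around): 2.162°, 22.816°, 10.088°, 8.540°, 1.341°, 13.253°, 7.340°, 294.460°.
Largest gap = 294.460° ⇒ minimal covering band is its complement: 360° − 294.460° = 65.540°.
Band runs from -20.069° eastward to +45.471°.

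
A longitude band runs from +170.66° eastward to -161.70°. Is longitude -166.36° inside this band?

Band width going east from +170.66° to -161.70°: ((-161.70 − 170.66) mod 360) = 27.64°.
Offset of -166.36° east of the west edge: ((-166.36 − 170.66) mod 360) = 22.98°.
22.98° ≤ 27.64° ⇒ inside.

Yes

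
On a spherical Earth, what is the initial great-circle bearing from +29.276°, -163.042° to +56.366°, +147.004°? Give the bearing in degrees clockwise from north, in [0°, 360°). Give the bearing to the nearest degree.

Δλ = 147.004 − -163.042 = 310.046°; wrapped into (−180°, 180°]: -49.954°.
θ = atan2( sin Δλ · cos φ₂ , cos φ₁ · sin φ₂ − sin φ₁ · cos φ₂ · cos Δλ )
  = atan2(-0.42402, 0.55198) = -37.531° → normalised to [0°, 360°): 322.469°.

322°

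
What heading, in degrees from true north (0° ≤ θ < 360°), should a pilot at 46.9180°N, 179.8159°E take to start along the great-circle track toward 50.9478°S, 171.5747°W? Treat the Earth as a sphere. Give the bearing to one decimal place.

174.5°

Δλ = -171.5747 − 179.8159 = -351.3906°; wrapped into (−180°, 180°]: 8.6094°.
θ = atan2( sin Δλ · cos φ₂ , cos φ₁ · sin φ₂ − sin φ₁ · cos φ₂ · cos Δλ )
  = atan2(0.09431, -0.98541) = 174.533° → normalised to [0°, 360°): 174.533°.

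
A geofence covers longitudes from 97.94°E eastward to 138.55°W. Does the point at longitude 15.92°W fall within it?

Band width going east from +97.94° to -138.55°: ((-138.55 − 97.94) mod 360) = 123.51°.
Offset of -15.92° east of the west edge: ((-15.92 − 97.94) mod 360) = 246.14°.
246.14° > 123.51° ⇒ outside.

No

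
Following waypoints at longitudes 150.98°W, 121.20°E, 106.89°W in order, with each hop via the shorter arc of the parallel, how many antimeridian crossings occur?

2

Leg 1: -150.98° → +121.20°, shortest Δλ = -87.82° (west) — crosses 180°.
Leg 2: +121.20° → -106.89°, shortest Δλ = 131.91° (east) — crosses 180°.
Total crossings: 2.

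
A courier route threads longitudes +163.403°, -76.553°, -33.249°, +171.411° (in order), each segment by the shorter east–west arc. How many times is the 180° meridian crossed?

2

Leg 1: +163.403° → -76.553°, shortest Δλ = 120.044° (east) — crosses 180°.
Leg 2: -76.553° → -33.249°, shortest Δλ = 43.304° (east) — does not cross 180°.
Leg 3: -33.249° → +171.411°, shortest Δλ = -155.34° (west) — crosses 180°.
Total crossings: 2.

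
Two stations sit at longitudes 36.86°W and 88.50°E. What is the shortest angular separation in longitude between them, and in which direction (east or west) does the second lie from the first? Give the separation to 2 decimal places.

Raw difference: 88.50 − -36.86 = 125.36°.
Normalise into (−180°, 180°]: 125.36° stays 125.36°.
Positive ⇒ the second point lies to the east; separation 125.36°.

125.36° east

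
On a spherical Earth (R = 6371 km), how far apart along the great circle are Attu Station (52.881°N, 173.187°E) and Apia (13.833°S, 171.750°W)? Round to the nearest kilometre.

7557 km

Δλ = -171.750 − 173.187 = -344.937°; wrapped into (−180°, 180°]: 15.063°.
Δφ = -13.833 − 52.881 = -66.714°.
a = sin²(Δφ/2) + cos φ₁ · cos φ₂ · sin²(Δλ/2) = 0.312406.
c = 2·atan2(√a, √(1−a)) = 1.18620 rad → d = 6371·c ≈ 7557.26 km.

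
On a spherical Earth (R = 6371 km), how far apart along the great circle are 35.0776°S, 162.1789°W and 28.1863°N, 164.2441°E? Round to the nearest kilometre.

Δλ = 164.2441 − -162.1789 = 326.4230°; wrapped into (−180°, 180°]: -33.5770°.
Δφ = 28.1863 − -35.0776 = 63.2639°.
a = sin²(Δφ/2) + cos φ₁ · cos φ₂ · sin²(Δλ/2) = 0.335238.
c = 2·atan2(√a, √(1−a)) = 1.23500 rad → d = 6371·c ≈ 7868.17 km.

7868 km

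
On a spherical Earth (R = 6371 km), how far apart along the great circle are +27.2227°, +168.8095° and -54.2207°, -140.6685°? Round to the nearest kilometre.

10266 km

Δλ = -140.6685 − 168.8095 = -309.4780°; wrapped into (−180°, 180°]: 50.5220°.
Δφ = -54.2207 − 27.2227 = -81.4434°.
a = sin²(Δφ/2) + cos φ₁ · cos φ₂ · sin²(Δλ/2) = 0.520286.
c = 2·atan2(√a, √(1−a)) = 1.61138 rad → d = 6371·c ≈ 10266.10 km.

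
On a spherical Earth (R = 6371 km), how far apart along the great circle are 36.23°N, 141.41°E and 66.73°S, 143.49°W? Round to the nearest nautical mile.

Δλ = -143.49 − 141.41 = -284.90°; wrapped into (−180°, 180°]: 75.10°.
Δφ = -66.73 − 36.23 = -102.96°.
a = sin²(Δφ/2) + cos φ₁ · cos φ₂ · sin²(Δλ/2) = 0.730504.
c = 2·atan2(√a, √(1−a)) = 2.04993 rad → d = 6371·c ≈ 13060.08 km ≈ 7051.88 nmi.

7052 nmi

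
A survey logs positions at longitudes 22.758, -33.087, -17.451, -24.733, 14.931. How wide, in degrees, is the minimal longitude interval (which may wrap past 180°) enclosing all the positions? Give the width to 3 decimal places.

Sort the longitudes: -33.087°, -24.733°, -17.451°, +14.931°, +22.758°.
Eastward gaps between consecutive values (wrapping around): 8.354°, 7.282°, 32.382°, 7.827°, 304.155°.
Largest gap = 304.155° ⇒ minimal covering band is its complement: 360° − 304.155° = 55.845°.
Band runs from -33.087° eastward to +22.758°.

55.845°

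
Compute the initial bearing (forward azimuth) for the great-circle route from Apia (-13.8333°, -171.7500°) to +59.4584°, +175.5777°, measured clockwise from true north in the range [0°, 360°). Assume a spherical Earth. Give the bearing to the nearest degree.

353°

Δλ = 175.5777 − -171.7500 = 347.3277°; wrapped into (−180°, 180°]: -12.6723°.
θ = atan2( sin Δλ · cos φ₂ , cos φ₁ · sin φ₂ − sin φ₁ · cos φ₂ · cos Δλ )
  = atan2(-0.11148, 0.95482) = -6.659° → normalised to [0°, 360°): 353.341°.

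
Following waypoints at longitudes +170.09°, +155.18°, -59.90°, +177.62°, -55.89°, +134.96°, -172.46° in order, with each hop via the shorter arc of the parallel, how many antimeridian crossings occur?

Leg 1: +170.09° → +155.18°, shortest Δλ = -14.91° (west) — does not cross 180°.
Leg 2: +155.18° → -59.90°, shortest Δλ = 144.92° (east) — crosses 180°.
Leg 3: -59.90° → +177.62°, shortest Δλ = -122.48° (west) — crosses 180°.
Leg 4: +177.62° → -55.89°, shortest Δλ = 126.49° (east) — crosses 180°.
Leg 5: -55.89° → +134.96°, shortest Δλ = -169.15° (west) — crosses 180°.
Leg 6: +134.96° → -172.46°, shortest Δλ = 52.58° (east) — crosses 180°.
Total crossings: 5.

5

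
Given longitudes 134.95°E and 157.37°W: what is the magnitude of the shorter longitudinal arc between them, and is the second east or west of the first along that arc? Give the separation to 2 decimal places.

67.68° east

Raw difference: -157.37 − 134.95 = -292.32°.
Normalise into (−180°, 180°]: -292.32° + 360° = 67.68°.
Positive ⇒ the second point lies to the east; separation 67.68°.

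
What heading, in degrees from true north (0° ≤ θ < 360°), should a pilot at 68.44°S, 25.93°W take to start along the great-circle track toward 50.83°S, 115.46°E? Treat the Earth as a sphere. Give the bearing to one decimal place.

Δλ = 115.46 − -25.93 = 141.39°.
θ = atan2( sin Δλ · cos φ₂ , cos φ₁ · sin φ₂ − sin φ₁ · cos φ₂ · cos Δλ )
  = atan2(0.39414, -0.74392) = 152.084° → normalised to [0°, 360°): 152.084°.

152.1°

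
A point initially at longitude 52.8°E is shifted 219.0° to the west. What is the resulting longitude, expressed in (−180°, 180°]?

166.2°W

Start at +52.8°; shift −219.0° → -166.2°.
-166.2° already lies in (−180°, 180°].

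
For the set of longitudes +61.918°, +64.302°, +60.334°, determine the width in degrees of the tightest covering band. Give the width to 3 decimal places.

3.968°

Sort the longitudes: +60.334°, +61.918°, +64.302°.
Eastward gaps between consecutive values (wrapping around): 1.584°, 2.384°, 356.032°.
Largest gap = 356.032° ⇒ minimal covering band is its complement: 360° − 356.032° = 3.968°.
Band runs from +60.334° eastward to +64.302°.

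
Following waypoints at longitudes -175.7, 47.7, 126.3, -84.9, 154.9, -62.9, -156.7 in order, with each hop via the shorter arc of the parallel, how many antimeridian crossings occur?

4

Leg 1: -175.7° → +47.7°, shortest Δλ = -136.6° (west) — crosses 180°.
Leg 2: +47.7° → +126.3°, shortest Δλ = 78.6° (east) — does not cross 180°.
Leg 3: +126.3° → -84.9°, shortest Δλ = 148.8° (east) — crosses 180°.
Leg 4: -84.9° → +154.9°, shortest Δλ = -120.2° (west) — crosses 180°.
Leg 5: +154.9° → -62.9°, shortest Δλ = 142.2° (east) — crosses 180°.
Leg 6: -62.9° → -156.7°, shortest Δλ = -93.8° (west) — does not cross 180°.
Total crossings: 4.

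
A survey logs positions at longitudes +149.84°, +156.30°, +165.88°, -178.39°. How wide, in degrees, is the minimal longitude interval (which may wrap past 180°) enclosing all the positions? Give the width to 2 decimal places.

Sort the longitudes: -178.39°, +149.84°, +156.30°, +165.88°.
Eastward gaps between consecutive values (wrapping around): 328.23°, 6.46°, 9.58°, 15.73°.
Largest gap = 328.23° ⇒ minimal covering band is its complement: 360° − 328.23° = 31.77°.
Band runs from +149.84° eastward to -178.39°, crossing the antimeridian.

31.77°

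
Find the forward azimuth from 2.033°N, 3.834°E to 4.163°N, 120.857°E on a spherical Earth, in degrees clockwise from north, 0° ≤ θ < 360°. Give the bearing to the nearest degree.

Δλ = 120.857 − 3.834 = 117.023°.
θ = atan2( sin Δλ · cos φ₂ , cos φ₁ · sin φ₂ − sin φ₁ · cos φ₂ · cos Δλ )
  = atan2(0.88847, 0.08862) = 84.304° → normalised to [0°, 360°): 84.304°.

84°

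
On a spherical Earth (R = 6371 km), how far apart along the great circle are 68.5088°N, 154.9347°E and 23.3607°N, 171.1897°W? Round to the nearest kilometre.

5515 km

Δλ = -171.1897 − 154.9347 = -326.1244°; wrapped into (−180°, 180°]: 33.8756°.
Δφ = 23.3607 − 68.5088 = -45.1481°.
a = sin²(Δφ/2) + cos φ₁ · cos φ₂ · sin²(Δλ/2) = 0.175907.
c = 2·atan2(√a, √(1−a)) = 0.86560 rad → d = 6371·c ≈ 5514.72 km.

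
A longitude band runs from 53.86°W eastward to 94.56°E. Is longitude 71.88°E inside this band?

Yes

Band width going east from -53.86° to +94.56°: ((94.56 − -53.86) mod 360) = 148.42°.
Offset of +71.88° east of the west edge: ((71.88 − -53.86) mod 360) = 125.74°.
125.74° ≤ 148.42° ⇒ inside.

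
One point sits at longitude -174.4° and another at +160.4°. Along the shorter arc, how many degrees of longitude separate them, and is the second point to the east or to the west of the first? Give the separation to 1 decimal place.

Raw difference: 160.4 − -174.4 = 334.8°.
Normalise into (−180°, 180°]: 334.8° − 360° = -25.2°.
Negative ⇒ the second point lies to the west; separation 25.2°.

25.2° west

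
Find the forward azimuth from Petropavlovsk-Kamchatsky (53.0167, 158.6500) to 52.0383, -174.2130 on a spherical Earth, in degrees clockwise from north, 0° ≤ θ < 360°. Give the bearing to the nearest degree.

Δλ = -174.2130 − 158.6500 = -332.8630°; wrapped into (−180°, 180°]: 27.1370°.
θ = atan2( sin Δλ · cos φ₂ , cos φ₁ · sin φ₂ − sin φ₁ · cos φ₂ · cos Δλ )
  = atan2(0.28057, 0.03702) = 82.484° → normalised to [0°, 360°): 82.484°.

82°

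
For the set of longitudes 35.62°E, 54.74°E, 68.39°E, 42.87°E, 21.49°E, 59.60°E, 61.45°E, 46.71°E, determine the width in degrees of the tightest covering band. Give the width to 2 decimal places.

46.90°

Sort the longitudes: +21.49°, +35.62°, +42.87°, +46.71°, +54.74°, +59.60°, +61.45°, +68.39°.
Eastward gaps between consecutive values (wrapping around): 14.13°, 7.25°, 3.84°, 8.03°, 4.86°, 1.85°, 6.94°, 313.10°.
Largest gap = 313.10° ⇒ minimal covering band is its complement: 360° − 313.10° = 46.90°.
Band runs from +21.49° eastward to +68.39°.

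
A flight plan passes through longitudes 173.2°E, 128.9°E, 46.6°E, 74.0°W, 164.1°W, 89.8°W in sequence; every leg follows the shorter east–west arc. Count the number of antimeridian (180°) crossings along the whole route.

0

Leg 1: +173.2° → +128.9°, shortest Δλ = -44.3° (west) — does not cross 180°.
Leg 2: +128.9° → +46.6°, shortest Δλ = -82.3° (west) — does not cross 180°.
Leg 3: +46.6° → -74.0°, shortest Δλ = -120.6° (west) — does not cross 180°.
Leg 4: -74.0° → -164.1°, shortest Δλ = -90.1° (west) — does not cross 180°.
Leg 5: -164.1° → -89.8°, shortest Δλ = 74.3° (east) — does not cross 180°.
Total crossings: 0.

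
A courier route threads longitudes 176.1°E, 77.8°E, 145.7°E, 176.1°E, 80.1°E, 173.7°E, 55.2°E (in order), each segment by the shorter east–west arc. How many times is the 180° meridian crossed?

Leg 1: +176.1° → +77.8°, shortest Δλ = -98.3° (west) — does not cross 180°.
Leg 2: +77.8° → +145.7°, shortest Δλ = 67.9° (east) — does not cross 180°.
Leg 3: +145.7° → +176.1°, shortest Δλ = 30.4° (east) — does not cross 180°.
Leg 4: +176.1° → +80.1°, shortest Δλ = -96.0° (west) — does not cross 180°.
Leg 5: +80.1° → +173.7°, shortest Δλ = 93.6° (east) — does not cross 180°.
Leg 6: +173.7° → +55.2°, shortest Δλ = -118.5° (west) — does not cross 180°.
Total crossings: 0.

0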